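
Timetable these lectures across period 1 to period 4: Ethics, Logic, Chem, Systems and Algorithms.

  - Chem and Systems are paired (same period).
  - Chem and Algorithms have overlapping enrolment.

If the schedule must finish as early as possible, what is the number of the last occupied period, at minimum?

Could 1 period be enough, i.e. nothing placed later than period 1? No: Algorithms can't share with Chem (period 1) → nothing is left.
So 1 period is not enough.
2 works (last occupied period: period 2): for example Systems -> period 1, Ethics -> period 1, Chem -> period 1, Logic -> period 1, Algorithms -> period 2.

period 2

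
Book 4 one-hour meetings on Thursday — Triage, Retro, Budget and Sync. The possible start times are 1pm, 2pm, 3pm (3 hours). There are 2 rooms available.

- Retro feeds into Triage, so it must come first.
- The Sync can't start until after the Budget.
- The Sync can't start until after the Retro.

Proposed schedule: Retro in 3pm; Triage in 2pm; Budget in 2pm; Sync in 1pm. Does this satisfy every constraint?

Retro feeds into Triage, so it must come first — violated.
There are 2 rooms available — holds.
The Sync can't start until after the Budget — violated.
The Sync can't start until after the Retro — violated.

Invalid. The Sync can't start until after the Retro.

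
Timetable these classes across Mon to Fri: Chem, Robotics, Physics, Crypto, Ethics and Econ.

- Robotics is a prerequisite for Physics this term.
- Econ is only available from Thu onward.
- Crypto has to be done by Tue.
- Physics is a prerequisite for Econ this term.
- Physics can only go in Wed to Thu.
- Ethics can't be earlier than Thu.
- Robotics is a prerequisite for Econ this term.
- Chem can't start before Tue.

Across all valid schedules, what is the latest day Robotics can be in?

Downstream work caps Robotics at Wed.
Robotics at Wed is achievable: Crypto=Mon; Econ=Fri; Chem=Tue; Robotics=Wed; Ethics=Thu; Physics=Thu.

Wed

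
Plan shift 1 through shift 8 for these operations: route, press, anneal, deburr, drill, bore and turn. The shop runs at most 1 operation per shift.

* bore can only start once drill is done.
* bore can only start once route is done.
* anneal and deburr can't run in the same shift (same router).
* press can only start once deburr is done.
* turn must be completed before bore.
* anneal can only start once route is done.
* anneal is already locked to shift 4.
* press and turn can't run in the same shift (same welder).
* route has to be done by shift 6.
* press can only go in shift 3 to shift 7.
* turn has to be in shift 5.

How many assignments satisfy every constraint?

48

Splitting on route: it can be shift 1 (17), shift 2 (17), shift 3 (14). Listing each branch's schedules as (press, anneal, deburr, drill, bore, turn) by shift number:
route=shift 1: (3,4,2,6,7,5) (3,4,2,6,8,5) (3,4,2,7,8,5) (6,4,2,3,7,5) (6,4,2,3,8,5) (6,4,2,7,8,5) (6,4,3,2,7,5) (6,4,3,2,8,5) (6,4,3,7,8,5) (7,4,2,3,6,5) (7,4,2,3,8,5) (7,4,2,6,8,5) (7,4,3,2,6,5) (7,4,3,2,8,5) (7,4,3,6,8,5) (7,4,6,2,8,5) (7,4,6,3,8,5) — 17.
route=shift 2: (3,4,1,6,7,5) (3,4,1,6,8,5) (3,4,1,7,8,5) (6,4,1,3,7,5) (6,4,1,3,8,5) (6,4,1,7,8,5) (6,4,3,1,7,5) (6,4,3,1,8,5) (6,4,3,7,8,5) (7,4,1,3,6,5) (7,4,1,3,8,5) (7,4,1,6,8,5) (7,4,3,1,6,5) (7,4,3,1,8,5) (7,4,3,6,8,5) (7,4,6,1,8,5) (7,4,6,3,8,5) — 17.
route=shift 3: (6,4,1,2,7,5) (6,4,1,2,8,5) (6,4,1,7,8,5) (6,4,2,1,7,5) (6,4,2,1,8,5) (6,4,2,7,8,5) (7,4,1,2,6,5) (7,4,1,2,8,5) (7,4,1,6,8,5) (7,4,2,1,6,5) (7,4,2,1,8,5) (7,4,2,6,8,5) (7,4,6,1,8,5) (7,4,6,2,8,5) — 14.
Summing: 17 + 17 + 14 = 48.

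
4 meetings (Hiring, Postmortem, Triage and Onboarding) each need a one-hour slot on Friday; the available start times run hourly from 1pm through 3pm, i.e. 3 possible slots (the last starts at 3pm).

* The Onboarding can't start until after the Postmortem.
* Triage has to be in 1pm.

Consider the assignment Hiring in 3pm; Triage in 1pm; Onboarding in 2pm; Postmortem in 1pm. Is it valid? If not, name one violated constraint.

Yes

Triage has to be in 1pm — holds.
The Onboarding can't start until after the Postmortem — holds.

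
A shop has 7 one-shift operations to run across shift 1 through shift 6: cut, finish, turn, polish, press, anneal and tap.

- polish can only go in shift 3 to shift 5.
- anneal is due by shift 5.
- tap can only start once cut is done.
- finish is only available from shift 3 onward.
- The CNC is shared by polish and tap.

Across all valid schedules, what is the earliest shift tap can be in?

shift 2

Precedence pushes tap to at least shift 2.
tap at shift 2 is achievable: polish -> shift 3, anneal -> shift 1, finish -> shift 3, turn -> shift 1, press -> shift 1, cut -> shift 1, tap -> shift 2.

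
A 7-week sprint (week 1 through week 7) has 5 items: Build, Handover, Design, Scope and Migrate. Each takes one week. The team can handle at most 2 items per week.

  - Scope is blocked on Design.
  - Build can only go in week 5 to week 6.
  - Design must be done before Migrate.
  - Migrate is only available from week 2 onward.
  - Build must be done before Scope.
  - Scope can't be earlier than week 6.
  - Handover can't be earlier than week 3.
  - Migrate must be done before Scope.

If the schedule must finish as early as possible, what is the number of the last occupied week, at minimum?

6

The precedence chain requires at least 3 distinct weeks.
With at most 2 per week and 5 work items, at least 3 weeks are needed.
Scope can't be placed before week 6, so the schedule must run through at least week 6.
6 works (last occupied week: week 6): for example Migrate -> week 2; Scope -> week 6; Build -> week 5; Handover -> week 3; Design -> week 1.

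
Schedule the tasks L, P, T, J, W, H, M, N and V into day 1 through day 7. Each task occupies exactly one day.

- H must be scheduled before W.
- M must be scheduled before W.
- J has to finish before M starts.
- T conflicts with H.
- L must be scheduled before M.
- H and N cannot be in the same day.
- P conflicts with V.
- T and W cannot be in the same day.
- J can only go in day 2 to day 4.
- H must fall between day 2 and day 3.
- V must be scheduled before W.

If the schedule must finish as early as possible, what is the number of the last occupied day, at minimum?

The precedence chain requires at least 3 distinct days.
Propagating the time windows through the other constraints, W can't land before day 4, so the schedule must run through at least day 4.
4 works (last occupied day: day 4): for example N -> day 1, H -> day 2, T -> day 1, W -> day 4, P -> day 2, J -> day 2, V -> day 1, M -> day 3, L -> day 1.

day 4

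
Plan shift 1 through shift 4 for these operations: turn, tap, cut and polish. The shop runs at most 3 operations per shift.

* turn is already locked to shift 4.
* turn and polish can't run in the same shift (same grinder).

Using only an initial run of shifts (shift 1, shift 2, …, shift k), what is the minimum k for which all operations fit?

With at most 3 per shift and 4 operations, at least 2 shifts are needed.
turn can't be placed before shift 4, so the schedule must run through at least shift 4.
4 works (last occupied shift: shift 4): for example turn in shift 4; cut in shift 1; tap in shift 1; polish in shift 1.

4 shifts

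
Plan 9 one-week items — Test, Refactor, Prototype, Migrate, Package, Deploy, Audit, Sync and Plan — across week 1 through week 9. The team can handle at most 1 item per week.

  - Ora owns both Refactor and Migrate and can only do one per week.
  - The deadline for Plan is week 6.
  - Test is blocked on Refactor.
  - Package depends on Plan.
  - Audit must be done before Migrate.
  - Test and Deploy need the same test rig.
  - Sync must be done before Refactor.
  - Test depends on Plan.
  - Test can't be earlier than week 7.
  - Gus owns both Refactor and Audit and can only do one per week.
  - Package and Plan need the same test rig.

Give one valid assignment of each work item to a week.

Sync in week 2, Prototype in week 8, Audit in week 4, Plan in week 1, Deploy in week 9, Migrate in week 5, Test in week 7, Package in week 6, Refactor in week 3

Checking: Refactor(week 3) before Test(week 7); Plan(week 1) before Test(week 7); Plan(week 1) before Package(week 6); Audit(week 4) before Migrate(week 5); Sync(week 2) before Refactor(week 3); Refactor(week 3) != Migrate(week 5); Package(week 6) != Plan(week 1); Test(week 7) != Deploy(week 9); Refactor(week 3) != Audit(week 4); Test=week 7 in [week 7,week 9]; Plan=week 1 in [week 1,week 6]; max 1 per week (cap 1).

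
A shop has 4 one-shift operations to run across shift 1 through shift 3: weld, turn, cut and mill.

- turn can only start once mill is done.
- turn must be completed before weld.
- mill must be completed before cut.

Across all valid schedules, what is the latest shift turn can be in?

shift 2

Precedence pushes turn to at least shift 2; downstream work caps turn at shift 2.
turn at shift 2 is achievable: turn=shift 2, mill=shift 1, cut=shift 2, weld=shift 3.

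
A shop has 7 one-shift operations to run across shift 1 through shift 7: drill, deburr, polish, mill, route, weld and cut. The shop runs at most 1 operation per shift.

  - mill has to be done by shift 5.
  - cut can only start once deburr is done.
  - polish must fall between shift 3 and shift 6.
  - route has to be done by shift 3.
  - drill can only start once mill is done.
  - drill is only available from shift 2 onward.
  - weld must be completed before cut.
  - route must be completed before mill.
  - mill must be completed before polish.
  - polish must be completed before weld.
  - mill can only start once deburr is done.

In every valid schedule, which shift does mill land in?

Precedence pushes mill to at least shift 2; mill's own window allows nothing later than shift 5; downstream work caps mill at shift 4.
So mill is pinned to shift 3.

shift 3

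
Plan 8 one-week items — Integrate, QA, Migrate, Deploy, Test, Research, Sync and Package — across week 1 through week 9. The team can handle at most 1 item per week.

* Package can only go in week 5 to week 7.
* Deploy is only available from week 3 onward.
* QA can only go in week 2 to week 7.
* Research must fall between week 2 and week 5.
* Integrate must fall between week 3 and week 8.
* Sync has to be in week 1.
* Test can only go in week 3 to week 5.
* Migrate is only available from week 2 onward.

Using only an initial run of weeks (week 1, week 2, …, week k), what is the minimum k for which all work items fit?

With at most 1 per week and 8 work items, at least 8 weeks are needed.
Package can't be placed before week 5, so the schedule must run through at least week 5.
8 works (last occupied week: week 8): for example Migrate in week 8; Deploy in week 7; Test in week 3; Package in week 5; Integrate in week 4; QA in week 6; Sync in week 1; Research in week 2.

8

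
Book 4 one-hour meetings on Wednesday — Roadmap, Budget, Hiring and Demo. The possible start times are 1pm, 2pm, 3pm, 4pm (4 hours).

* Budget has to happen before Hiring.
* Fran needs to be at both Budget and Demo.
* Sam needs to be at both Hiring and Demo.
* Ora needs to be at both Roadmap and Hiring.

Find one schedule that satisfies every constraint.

Budget in 1pm; Roadmap in 1pm; Hiring in 2pm; Demo in 3pm

Checking: Budget(1pm) before Hiring(2pm); Roadmap(1pm) != Hiring(2pm); Hiring(2pm) != Demo(3pm); Budget(1pm) != Demo(3pm).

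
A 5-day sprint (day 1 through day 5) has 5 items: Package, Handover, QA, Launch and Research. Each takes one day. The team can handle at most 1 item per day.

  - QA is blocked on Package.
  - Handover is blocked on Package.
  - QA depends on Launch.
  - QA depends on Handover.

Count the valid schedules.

15

Splitting on Package: it can be day 1 (8), day 2 (5), day 3 (2). Listing each branch's schedules as (Handover, QA, Launch, Research) by day number:
Package=day 1: (2,4,3,5) (2,5,3,4) (2,5,4,3) (3,4,2,5) (3,5,2,4) (3,5,4,2) (4,5,2,3) (4,5,3,2) — 8.
Package=day 2: (3,4,1,5) (3,5,1,4) (3,5,4,1) (4,5,1,3) (4,5,3,1) — 5.
Package=day 3: (4,5,1,2) (4,5,2,1) — 2.
Summing: 8 + 5 + 2 = 15.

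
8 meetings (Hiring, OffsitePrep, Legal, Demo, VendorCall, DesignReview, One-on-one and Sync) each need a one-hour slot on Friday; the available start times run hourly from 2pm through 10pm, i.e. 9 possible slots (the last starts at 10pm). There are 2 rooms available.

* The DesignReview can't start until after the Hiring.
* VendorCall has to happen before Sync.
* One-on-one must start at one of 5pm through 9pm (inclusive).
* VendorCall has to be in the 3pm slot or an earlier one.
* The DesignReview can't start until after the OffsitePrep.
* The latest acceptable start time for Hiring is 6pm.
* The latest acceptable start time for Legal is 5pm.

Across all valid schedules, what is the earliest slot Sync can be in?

Precedence pushes Sync to at least 3pm.
Sync at 3pm is achievable: VendorCall in 2pm, One-on-one in 5pm, Hiring in 3pm, Legal in 2pm, Demo in 4pm, Sync in 3pm, DesignReview in 5pm, OffsitePrep in 4pm.

3pm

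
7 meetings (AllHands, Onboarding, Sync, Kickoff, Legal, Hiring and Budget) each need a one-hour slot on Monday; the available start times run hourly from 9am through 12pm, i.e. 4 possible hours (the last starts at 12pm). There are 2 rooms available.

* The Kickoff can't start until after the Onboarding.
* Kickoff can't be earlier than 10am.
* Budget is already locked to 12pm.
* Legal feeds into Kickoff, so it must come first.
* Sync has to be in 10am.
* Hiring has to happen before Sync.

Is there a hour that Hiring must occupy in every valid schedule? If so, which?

Downstream work caps Hiring at 9am.
So Hiring is pinned to 9am.

9am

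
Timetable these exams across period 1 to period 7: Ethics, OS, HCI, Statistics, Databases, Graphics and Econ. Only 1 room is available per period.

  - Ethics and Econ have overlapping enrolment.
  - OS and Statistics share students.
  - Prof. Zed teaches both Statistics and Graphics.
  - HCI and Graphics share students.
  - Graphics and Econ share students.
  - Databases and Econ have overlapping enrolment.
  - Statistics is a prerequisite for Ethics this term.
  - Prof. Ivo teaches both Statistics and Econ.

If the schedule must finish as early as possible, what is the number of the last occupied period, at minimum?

The precedence chain requires at least 2 distinct periods.
With at most 1 per period and 7 exams, at least 7 periods are needed.
7 works (last occupied period: period 7): for example Ethics in period 2, OS in period 3, HCI in period 4, Statistics in period 1, Graphics in period 6, Databases in period 5, Econ in period 7.

period 7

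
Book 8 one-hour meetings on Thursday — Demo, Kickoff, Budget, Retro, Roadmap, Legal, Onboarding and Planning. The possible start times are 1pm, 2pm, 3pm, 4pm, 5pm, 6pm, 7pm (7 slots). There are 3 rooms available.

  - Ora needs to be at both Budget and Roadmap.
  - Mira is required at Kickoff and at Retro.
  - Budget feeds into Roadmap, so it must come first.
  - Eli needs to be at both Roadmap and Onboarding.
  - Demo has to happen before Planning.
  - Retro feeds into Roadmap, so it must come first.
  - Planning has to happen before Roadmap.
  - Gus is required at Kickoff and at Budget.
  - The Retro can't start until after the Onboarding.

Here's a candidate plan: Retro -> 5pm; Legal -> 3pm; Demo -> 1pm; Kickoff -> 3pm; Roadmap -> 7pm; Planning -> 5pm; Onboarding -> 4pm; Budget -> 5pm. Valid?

Yes, all constraints hold

Planning has to happen before Roadmap — holds.
Eli needs to be at both Roadmap and Onboarding — holds.
Budget feeds into Roadmap, so it must come first — holds.
Demo has to happen before Planning — holds.
Mira is required at Kickoff and at Retro — holds.
Gus is required at Kickoff and at Budget — holds.
The Retro can't start until after the Onboarding — holds.
There are 3 rooms available — holds.
Retro feeds into Roadmap, so it must come first — holds.
Ora needs to be at both Budget and Roadmap — holds.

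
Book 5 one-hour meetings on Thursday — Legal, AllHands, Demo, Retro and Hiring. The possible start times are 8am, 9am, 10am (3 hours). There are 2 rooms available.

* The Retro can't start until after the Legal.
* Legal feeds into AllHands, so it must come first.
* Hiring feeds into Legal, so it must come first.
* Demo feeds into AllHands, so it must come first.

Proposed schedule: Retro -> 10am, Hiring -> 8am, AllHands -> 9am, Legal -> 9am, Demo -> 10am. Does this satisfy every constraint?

Invalid. Demo feeds into AllHands, so it must come first.

Demo feeds into AllHands, so it must come first — violated.
There are 2 rooms available — holds.
Legal feeds into AllHands, so it must come first — violated.
The Retro can't start until after the Legal — holds.
Hiring feeds into Legal, so it must come first — holds.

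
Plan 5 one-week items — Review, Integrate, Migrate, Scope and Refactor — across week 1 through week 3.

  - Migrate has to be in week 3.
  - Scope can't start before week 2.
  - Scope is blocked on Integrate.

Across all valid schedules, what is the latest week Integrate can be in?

week 2

Downstream work caps Integrate at week 2.
Integrate at week 2 is achievable: Refactor=week 1; Migrate=week 3; Integrate=week 2; Scope=week 3; Review=week 1.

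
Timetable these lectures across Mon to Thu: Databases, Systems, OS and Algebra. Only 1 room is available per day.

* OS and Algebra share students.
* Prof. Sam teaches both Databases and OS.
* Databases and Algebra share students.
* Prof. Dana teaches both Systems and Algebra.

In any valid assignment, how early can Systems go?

Mon

Systems at Mon is achievable: Algebra in Thu, OS in Wed, Databases in Tue, Systems in Mon.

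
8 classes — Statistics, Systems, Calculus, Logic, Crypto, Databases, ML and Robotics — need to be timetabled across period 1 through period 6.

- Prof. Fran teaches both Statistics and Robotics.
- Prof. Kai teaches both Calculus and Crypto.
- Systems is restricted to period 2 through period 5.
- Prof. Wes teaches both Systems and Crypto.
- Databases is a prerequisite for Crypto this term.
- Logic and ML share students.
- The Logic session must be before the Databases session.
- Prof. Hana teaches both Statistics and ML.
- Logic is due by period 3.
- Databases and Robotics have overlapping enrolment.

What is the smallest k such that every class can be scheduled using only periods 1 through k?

The precedence chain requires at least 3 distinct periods.
3 works (last occupied period: period 3): for example Statistics -> period 1, ML -> period 2, Databases -> period 2, Calculus -> period 1, Logic -> period 1, Crypto -> period 3, Robotics -> period 3, Systems -> period 2.

3 periods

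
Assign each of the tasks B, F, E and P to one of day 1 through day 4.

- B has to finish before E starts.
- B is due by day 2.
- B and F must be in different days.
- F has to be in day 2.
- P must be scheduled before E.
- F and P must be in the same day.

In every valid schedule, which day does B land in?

day 1

B's window is day 1–day 2.
F is fixed at day 2, and B can't share a day with F.
So B must be day 1.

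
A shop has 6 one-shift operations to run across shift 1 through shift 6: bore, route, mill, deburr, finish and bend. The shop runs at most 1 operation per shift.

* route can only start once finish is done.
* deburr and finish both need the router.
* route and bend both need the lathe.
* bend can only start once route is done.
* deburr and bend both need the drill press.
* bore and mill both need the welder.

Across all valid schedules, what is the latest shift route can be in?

Precedence pushes route to at least shift 2; downstream work caps route at shift 5.
route at shift 5 is achievable: route -> shift 5; mill -> shift 3; finish -> shift 1; bend -> shift 6; deburr -> shift 4; bore -> shift 2.

shift 5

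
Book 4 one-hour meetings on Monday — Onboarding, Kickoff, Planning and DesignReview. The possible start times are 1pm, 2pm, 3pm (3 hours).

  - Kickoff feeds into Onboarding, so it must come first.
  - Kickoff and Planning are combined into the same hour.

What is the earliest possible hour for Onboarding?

2pm

Precedence pushes Onboarding to at least 2pm.
Onboarding at 2pm is achievable: Kickoff -> 1pm, DesignReview -> 1pm, Planning -> 1pm, Onboarding -> 2pm.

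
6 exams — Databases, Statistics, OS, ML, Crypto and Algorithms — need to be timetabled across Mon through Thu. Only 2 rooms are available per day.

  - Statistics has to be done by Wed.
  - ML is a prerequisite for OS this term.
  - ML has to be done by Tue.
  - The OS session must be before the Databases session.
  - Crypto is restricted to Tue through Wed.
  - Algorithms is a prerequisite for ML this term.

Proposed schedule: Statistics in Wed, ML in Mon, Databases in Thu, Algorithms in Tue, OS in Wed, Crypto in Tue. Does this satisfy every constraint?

Statistics has to be done by Wed — holds.
Algorithms is a prerequisite for ML this term — violated.
The OS session must be before the Databases session — holds.
ML is a prerequisite for OS this term — holds.
ML has to be done by Tue — holds.
Crypto is restricted to Tue through Wed — holds.
Only 2 rooms are available per day — holds.

No. Algorithms is a prerequisite for ML this term is not satisfied.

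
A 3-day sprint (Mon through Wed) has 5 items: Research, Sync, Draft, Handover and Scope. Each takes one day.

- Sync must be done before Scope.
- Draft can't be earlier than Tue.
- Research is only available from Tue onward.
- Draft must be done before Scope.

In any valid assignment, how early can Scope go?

Wed

Precedence pushes Scope to at least Wed.
Scope at Wed is achievable: Scope -> Wed, Draft -> Tue, Handover -> Mon, Sync -> Mon, Research -> Tue.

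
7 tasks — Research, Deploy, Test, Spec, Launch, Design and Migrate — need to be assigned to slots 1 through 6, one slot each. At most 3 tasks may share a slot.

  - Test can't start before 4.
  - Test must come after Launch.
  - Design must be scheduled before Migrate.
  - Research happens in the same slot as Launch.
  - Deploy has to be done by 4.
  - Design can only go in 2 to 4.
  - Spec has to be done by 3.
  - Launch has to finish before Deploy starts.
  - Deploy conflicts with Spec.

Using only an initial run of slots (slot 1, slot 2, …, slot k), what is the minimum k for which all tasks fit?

4

The precedence chain requires at least 2 distinct slots.
With at most 3 per slot and 7 tasks, at least 3 slots are needed.
Test can't be placed before 4, so the schedule must run through at least slot 4.
4 works (last occupied slot: 4): for example Launch in 1, Test in 4, Research in 1, Deploy in 2, Migrate in 3, Spec in 1, Design in 2.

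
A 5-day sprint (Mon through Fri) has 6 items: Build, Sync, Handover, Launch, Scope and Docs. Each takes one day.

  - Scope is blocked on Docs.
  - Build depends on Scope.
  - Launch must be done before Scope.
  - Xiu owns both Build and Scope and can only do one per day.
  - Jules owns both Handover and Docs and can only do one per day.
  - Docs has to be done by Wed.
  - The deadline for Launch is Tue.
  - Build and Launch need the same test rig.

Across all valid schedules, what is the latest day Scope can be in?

Precedence pushes Scope to at least Tue; downstream work caps Scope at Thu.
Scope at Thu is achievable: Sync in Mon; Scope in Thu; Docs in Mon; Build in Fri; Handover in Tue; Launch in Mon.

Thu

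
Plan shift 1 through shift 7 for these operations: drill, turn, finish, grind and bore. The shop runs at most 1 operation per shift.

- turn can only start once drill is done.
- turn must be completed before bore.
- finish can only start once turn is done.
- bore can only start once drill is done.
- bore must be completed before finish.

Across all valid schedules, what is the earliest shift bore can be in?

Precedence pushes bore to at least shift 3; downstream work caps bore at shift 6.
bore at shift 3 is achievable: grind=shift 5; drill=shift 1; bore=shift 3; turn=shift 2; finish=shift 4.

shift 3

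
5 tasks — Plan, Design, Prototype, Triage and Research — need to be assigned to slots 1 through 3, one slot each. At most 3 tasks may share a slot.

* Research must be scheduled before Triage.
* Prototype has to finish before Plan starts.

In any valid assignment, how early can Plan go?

Precedence pushes Plan to at least 2.
Plan at 2 is achievable: Research -> 1; Prototype -> 1; Design -> 1; Plan -> 2; Triage -> 2.

2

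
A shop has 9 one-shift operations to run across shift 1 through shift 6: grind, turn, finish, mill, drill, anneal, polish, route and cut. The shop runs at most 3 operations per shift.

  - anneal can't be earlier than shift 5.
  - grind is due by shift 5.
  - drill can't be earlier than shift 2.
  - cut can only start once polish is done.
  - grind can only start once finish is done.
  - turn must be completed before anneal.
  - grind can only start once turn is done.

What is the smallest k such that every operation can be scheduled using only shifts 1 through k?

The precedence chain requires at least 2 distinct shifts.
With at most 3 per shift and 9 operations, at least 3 shifts are needed.
anneal can't be placed before shift 5, so the schedule must run through at least shift 5.
5 works (last occupied shift: shift 5): for example finish in shift 1, polish in shift 1, grind in shift 2, drill in shift 2, cut in shift 2, mill in shift 3, turn in shift 1, anneal in shift 5, route in shift 3.

5 shifts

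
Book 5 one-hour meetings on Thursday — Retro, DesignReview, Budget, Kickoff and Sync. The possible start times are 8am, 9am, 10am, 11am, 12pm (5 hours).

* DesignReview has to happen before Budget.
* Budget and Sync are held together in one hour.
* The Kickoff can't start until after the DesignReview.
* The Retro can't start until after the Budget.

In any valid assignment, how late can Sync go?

11am

Sync must be in the same hour as Budget, which can't be before 9am, so Sync is at least 9am; Sync must be in the same hour as Budget, which can't be after 11am, so Sync is at most 11am.
Sync at 11am is achievable: DesignReview -> 8am; Retro -> 12pm; Sync -> 11am; Budget -> 11am; Kickoff -> 9am.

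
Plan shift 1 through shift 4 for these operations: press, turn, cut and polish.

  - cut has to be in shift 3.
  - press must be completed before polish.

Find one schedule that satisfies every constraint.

cut in shift 3; press in shift 1; polish in shift 2; turn in shift 1

Checking: press(shift 1) before polish(shift 2); cut=shift 3 in [shift 3,shift 3].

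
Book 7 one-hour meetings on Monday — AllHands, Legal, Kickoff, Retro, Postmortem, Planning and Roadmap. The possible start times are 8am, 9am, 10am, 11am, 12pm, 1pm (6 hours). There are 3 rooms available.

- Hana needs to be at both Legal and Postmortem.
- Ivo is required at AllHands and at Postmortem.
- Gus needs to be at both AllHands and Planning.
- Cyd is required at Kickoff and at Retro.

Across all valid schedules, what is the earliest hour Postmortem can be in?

8am

Postmortem at 8am is achievable: Postmortem=8am, Legal=9am, Kickoff=8am, Roadmap=10am, Planning=8am, AllHands=9am, Retro=9am.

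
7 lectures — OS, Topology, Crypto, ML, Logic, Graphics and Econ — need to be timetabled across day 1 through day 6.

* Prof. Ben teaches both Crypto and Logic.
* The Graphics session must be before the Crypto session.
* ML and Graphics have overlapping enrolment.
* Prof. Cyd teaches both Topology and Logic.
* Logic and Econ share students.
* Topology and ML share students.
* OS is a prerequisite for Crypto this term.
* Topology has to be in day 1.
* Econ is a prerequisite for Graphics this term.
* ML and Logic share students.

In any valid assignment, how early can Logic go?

Logic at day 2 is achievable: Logic in day 2, Crypto in day 3, Econ in day 1, ML in day 3, Graphics in day 2, OS in day 1, Topology in day 1.
Nothing earlier works — the conflict constraints rule out every day before day 2.

day 2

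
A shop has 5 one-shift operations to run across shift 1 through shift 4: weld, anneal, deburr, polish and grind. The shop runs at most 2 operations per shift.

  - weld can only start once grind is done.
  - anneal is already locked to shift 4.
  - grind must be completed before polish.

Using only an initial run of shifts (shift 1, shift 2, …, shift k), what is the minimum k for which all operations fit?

4 shifts

The precedence chain requires at least 2 distinct shifts.
With at most 2 per shift and 5 operations, at least 3 shifts are needed.
anneal can't be placed before shift 4, so the schedule must run through at least shift 4.
4 works (last occupied shift: shift 4): for example deburr=shift 1; anneal=shift 4; grind=shift 1; weld=shift 2; polish=shift 2.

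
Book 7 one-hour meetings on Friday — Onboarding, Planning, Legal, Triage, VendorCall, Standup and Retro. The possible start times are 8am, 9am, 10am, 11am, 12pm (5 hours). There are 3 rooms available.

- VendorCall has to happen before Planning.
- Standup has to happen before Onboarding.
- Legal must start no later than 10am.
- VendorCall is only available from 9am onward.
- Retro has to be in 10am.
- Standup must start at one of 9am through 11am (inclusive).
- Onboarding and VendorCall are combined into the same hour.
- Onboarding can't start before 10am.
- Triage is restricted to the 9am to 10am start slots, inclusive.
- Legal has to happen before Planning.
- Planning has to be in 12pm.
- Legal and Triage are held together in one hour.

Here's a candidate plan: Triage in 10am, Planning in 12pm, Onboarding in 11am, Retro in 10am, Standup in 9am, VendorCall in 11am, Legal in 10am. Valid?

VendorCall is only available from 9am onward — holds.
Planning has to be in 12pm — holds.
Legal has to happen before Planning — holds.
Legal must start no later than 10am — holds.
There are 3 rooms available — holds.
Triage is restricted to the 9am to 10am start slots, inclusive — holds.
Onboarding can't start before 10am — holds.
Legal and Triage are held together in one hour — holds.
VendorCall has to happen before Planning — holds.
Onboarding and VendorCall are combined into the same hour — holds.
Standup must start at one of 9am through 11am (inclusive) — holds.
Standup has to happen before Onboarding — holds.
Retro has to be in 10am — holds.

Yes, all constraints hold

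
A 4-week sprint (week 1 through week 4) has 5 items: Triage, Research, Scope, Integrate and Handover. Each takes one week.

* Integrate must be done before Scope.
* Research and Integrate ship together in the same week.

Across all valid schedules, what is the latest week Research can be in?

week 3

Research must be in the same week as Integrate, which can't be after week 3, so Research is at most week 3.
Research at week 3 is achievable: Triage -> week 1, Handover -> week 1, Integrate -> week 3, Scope -> week 4, Research -> week 3.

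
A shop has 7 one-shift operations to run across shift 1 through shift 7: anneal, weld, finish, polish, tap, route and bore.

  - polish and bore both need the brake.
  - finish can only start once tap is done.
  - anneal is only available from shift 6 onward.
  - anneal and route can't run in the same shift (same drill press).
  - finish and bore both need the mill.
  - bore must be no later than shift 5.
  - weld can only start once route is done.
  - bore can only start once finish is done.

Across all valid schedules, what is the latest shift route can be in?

Downstream work caps route at shift 6.
route at shift 6 is achievable: tap=shift 1; bore=shift 3; route=shift 6; anneal=shift 7; weld=shift 7; finish=shift 2; polish=shift 1.

shift 6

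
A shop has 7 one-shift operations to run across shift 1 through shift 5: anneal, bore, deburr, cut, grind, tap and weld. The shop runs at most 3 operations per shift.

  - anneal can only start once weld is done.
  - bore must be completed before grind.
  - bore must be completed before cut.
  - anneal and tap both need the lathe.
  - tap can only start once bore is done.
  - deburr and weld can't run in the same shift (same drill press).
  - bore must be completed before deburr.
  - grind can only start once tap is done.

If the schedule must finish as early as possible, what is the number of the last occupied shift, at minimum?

The precedence chain requires at least 3 distinct shifts.
With at most 3 per shift and 7 operations, at least 3 shifts are needed.
3 works (last occupied shift: shift 3): for example deburr=shift 2; tap=shift 2; cut=shift 2; grind=shift 3; anneal=shift 3; weld=shift 1; bore=shift 1.

3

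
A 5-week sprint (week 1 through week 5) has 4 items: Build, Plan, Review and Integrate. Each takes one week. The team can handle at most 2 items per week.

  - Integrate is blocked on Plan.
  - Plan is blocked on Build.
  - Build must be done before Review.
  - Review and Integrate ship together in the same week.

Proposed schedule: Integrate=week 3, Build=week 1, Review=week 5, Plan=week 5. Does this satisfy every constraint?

Review and Integrate ship together in the same week — violated.
Build must be done before Review — holds.
The team can handle at most 2 items per week — holds.
Integrate is blocked on Plan — violated.
Plan is blocked on Build — holds.

No — it violates: Integrate is blocked on Plan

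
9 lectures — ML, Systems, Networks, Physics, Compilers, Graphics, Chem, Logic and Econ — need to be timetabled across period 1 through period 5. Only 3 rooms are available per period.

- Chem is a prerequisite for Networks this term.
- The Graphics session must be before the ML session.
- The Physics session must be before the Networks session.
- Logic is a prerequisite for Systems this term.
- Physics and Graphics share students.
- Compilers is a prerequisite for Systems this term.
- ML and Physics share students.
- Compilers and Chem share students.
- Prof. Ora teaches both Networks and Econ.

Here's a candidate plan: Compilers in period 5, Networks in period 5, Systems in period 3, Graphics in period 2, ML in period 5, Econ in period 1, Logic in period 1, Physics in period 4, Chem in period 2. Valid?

The Graphics session must be before the ML session — holds.
ML and Physics share students — holds.
Compilers and Chem share students — holds.
Prof. Ora teaches both Networks and Econ — holds.
Compilers is a prerequisite for Systems this term — violated.
The Physics session must be before the Networks session — holds.
Chem is a prerequisite for Networks this term — holds.
Logic is a prerequisite for Systems this term — holds.
Only 3 rooms are available per period — holds.
Physics and Graphics share students — holds.

Invalid. Compilers is a prerequisite for Systems this term.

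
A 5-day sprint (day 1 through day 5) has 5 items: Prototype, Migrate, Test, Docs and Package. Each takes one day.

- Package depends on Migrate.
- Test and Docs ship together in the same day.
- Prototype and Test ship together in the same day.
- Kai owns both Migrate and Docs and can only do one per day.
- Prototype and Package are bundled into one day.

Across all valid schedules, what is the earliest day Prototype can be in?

day 2

Prototype must be in the same day as Package, which can't be before day 2, so Prototype is at least day 2.
Prototype at day 2 is achievable: Package=day 2, Test=day 2, Docs=day 2, Migrate=day 1, Prototype=day 2.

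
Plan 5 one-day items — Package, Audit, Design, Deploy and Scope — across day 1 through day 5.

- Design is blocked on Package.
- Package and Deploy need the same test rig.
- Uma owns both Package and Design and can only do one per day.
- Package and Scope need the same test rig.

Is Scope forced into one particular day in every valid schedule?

Scope can be day 1 (e.g. Audit -> day 1; Scope -> day 1; Deploy -> day 1; Package -> day 2; Design -> day 3) or day 2 (e.g. Deploy -> day 2, Package -> day 1, Audit -> day 1, Scope -> day 2, Design -> day 2).

No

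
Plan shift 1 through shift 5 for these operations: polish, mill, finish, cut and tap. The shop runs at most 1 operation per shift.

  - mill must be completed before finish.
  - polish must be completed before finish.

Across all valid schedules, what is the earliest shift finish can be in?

Precedence pushes finish to at least shift 2.
finish at shift 3 is achievable: mill -> shift 2, tap -> shift 5, cut -> shift 4, polish -> shift 1, finish -> shift 3.
Nothing earlier works — the capacity limit rule out every shift before shift 3.

shift 3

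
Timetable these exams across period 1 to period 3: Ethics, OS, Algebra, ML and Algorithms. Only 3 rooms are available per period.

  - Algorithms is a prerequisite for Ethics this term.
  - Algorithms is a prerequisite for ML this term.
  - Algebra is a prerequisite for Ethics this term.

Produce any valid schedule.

Algorithms=period 1, OS=period 1, Ethics=period 2, Algebra=period 1, ML=period 2

Checking: Algorithms(period 1) before ML(period 2); Algebra(period 1) before Ethics(period 2); Algorithms(period 1) before Ethics(period 2); max 3 per period (cap 3).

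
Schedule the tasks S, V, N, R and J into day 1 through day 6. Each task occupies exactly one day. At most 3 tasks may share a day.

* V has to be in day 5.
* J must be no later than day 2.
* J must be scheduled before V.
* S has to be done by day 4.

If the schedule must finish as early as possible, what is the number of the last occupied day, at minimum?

The precedence chain requires at least 2 distinct days.
With at most 3 per day and 5 tasks, at least 2 days are needed.
V can't be placed before day 5, so the schedule must run through at least day 5.
5 works (last occupied day: day 5): for example N -> day 1, S -> day 1, V -> day 5, J -> day 1, R -> day 2.

5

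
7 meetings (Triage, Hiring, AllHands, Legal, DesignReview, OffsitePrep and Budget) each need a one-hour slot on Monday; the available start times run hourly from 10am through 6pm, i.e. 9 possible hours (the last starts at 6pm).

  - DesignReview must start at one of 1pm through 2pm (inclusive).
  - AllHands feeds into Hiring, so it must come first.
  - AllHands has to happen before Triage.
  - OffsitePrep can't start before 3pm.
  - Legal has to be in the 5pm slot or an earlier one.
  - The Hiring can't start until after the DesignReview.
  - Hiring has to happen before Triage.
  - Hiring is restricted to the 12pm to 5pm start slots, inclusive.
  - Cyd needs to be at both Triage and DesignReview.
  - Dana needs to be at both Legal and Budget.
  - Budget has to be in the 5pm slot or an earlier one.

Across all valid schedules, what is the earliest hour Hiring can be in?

Hiring is available from 12pm; precedence pushes Hiring to at least 2pm; Hiring's own window allows nothing later than 5pm.
Hiring at 2pm is achievable: OffsitePrep in 3pm, Triage in 3pm, Legal in 10am, DesignReview in 1pm, AllHands in 10am, Budget in 11am, Hiring in 2pm.

2pm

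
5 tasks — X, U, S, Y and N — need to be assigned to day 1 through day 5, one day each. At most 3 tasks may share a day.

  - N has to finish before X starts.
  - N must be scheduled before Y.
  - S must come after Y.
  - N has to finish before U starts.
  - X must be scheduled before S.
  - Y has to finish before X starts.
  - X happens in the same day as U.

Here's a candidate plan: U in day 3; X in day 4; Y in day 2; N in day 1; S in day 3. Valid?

N must be scheduled before Y — holds.
X must be scheduled before S — violated.
S must come after Y — holds.
N has to finish before U starts — holds.
X happens in the same day as U — violated.
Y has to finish before X starts — holds.
At most 3 tasks may share a day — holds.
N has to finish before X starts — holds.

No — it violates: X must be scheduled before S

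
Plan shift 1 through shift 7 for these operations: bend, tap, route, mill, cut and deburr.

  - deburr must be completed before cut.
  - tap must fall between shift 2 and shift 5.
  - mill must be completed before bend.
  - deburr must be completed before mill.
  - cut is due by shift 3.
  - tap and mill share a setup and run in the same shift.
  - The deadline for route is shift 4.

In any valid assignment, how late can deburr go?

shift 2

Downstream work caps deburr at shift 2.
deburr at shift 2 is achievable: cut in shift 3, bend in shift 4, route in shift 1, mill in shift 3, tap in shift 3, deburr in shift 2.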